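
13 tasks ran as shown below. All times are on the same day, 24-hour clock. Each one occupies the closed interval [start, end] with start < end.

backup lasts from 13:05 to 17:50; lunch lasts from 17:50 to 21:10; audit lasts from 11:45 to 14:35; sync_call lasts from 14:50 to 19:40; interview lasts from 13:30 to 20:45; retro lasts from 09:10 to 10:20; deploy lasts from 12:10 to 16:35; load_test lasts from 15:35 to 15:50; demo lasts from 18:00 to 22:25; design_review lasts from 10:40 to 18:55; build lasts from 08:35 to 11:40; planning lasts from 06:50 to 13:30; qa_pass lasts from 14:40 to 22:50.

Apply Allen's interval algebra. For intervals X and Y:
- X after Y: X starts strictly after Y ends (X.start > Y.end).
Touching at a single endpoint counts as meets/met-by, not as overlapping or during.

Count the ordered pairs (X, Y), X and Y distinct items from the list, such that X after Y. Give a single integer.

Checking all 156 ordered pairs for relation 'after'; matching pairs in alphabetical order:
(audit, build): audit after build ✓
(audit, retro): audit after retro ✓
(backup, build): backup after build ✓
(backup, retro): backup after retro ✓
(demo, audit): demo after audit ✓
(demo, backup): demo after backup ✓
(demo, build): demo after build ✓
(demo, deploy): demo after deploy ✓
(demo, load_test): demo after load_test ✓
(demo, planning): demo after planning ✓
(demo, retro): demo after retro ✓
(deploy, build): deploy after build ✓
(deploy, retro): deploy after retro ✓
(design_review, retro): design_review after retro ✓
(interview, build): interview after build ✓
(interview, retro): interview after retro ✓
(load_test, audit): load_test after audit ✓
(load_test, build): load_test after build ✓
(load_test, planning): load_test after planning ✓
(load_test, retro): load_test after retro ✓
(lunch, audit): lunch after audit ✓
(lunch, build): lunch after build ✓
(lunch, deploy): lunch after deploy ✓
(lunch, load_test): lunch after load_test ✓
... plus 10 further pairs not listed.
Count: 34.

34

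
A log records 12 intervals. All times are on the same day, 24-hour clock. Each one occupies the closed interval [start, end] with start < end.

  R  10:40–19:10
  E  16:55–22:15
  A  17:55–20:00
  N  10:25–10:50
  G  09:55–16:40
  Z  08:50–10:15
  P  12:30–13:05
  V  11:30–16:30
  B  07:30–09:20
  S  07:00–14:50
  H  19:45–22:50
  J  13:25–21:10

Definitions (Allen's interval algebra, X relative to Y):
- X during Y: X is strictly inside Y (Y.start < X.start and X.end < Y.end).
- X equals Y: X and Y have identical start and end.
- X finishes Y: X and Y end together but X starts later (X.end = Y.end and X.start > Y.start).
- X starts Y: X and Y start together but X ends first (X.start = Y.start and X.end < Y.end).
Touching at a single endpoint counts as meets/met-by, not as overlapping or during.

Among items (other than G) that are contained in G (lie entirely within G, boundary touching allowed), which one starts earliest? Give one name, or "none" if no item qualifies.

N

Target G = [09:55, 16:40].
A [17:55, 20:00] → after → excluded.
B [07:30, 09:20] → before → excluded.
E [16:55, 22:15] → after → excluded.
H [19:45, 22:50] → after → excluded.
J [13:25, 21:10] → overlapped-by → excluded.
N [10:25, 10:50] → during → candidate.
P [12:30, 13:05] → during → candidate.
R [10:40, 19:10] → overlapped-by → excluded.
S [07:00, 14:50] → overlaps → excluded.
V [11:30, 16:30] → during → candidate.
Z [08:50, 10:15] → overlaps → excluded.
Among candidates, earliest start is 10:25 → N.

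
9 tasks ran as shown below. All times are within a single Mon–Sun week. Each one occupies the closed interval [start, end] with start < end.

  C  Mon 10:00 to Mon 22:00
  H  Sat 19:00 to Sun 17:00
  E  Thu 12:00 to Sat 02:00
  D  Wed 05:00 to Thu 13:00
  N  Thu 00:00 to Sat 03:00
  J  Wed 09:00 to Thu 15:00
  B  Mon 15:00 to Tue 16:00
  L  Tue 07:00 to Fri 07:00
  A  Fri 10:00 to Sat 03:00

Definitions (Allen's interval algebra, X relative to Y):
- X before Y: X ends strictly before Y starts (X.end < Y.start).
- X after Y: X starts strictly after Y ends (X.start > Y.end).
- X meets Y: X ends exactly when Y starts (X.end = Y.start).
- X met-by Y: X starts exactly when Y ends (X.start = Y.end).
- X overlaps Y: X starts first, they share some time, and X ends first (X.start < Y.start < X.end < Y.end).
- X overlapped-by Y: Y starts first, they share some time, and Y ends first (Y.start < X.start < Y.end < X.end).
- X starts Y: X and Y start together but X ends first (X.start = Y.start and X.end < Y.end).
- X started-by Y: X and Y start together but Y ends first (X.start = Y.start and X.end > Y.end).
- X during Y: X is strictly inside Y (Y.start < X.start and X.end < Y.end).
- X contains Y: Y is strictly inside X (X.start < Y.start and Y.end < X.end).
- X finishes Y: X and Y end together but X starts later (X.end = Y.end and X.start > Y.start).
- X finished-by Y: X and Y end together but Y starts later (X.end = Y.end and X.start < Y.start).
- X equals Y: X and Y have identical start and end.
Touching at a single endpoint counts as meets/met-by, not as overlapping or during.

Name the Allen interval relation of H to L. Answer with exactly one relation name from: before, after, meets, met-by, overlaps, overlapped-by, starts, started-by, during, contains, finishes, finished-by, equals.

H = [Sat 19:00, Sun 17:00]; L = [Tue 07:00, Fri 07:00].
Compare endpoints: H.start > L.start, H.start > L.end, H.end > L.start, H.end > L.end.
That pattern is 'after'.

after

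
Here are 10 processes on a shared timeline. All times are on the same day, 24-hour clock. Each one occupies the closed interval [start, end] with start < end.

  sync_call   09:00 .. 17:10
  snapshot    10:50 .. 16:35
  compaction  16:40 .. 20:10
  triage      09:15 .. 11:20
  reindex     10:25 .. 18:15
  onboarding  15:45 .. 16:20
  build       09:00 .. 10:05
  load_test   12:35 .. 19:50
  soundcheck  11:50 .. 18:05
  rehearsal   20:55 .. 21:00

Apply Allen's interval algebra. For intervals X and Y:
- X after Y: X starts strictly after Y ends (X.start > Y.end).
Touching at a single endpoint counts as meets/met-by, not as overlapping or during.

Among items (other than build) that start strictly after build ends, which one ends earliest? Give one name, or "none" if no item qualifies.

Target build = [09:00, 10:05].
compaction [16:40, 20:10] → after → candidate.
load_test [12:35, 19:50] → after → candidate.
onboarding [15:45, 16:20] → after → candidate.
rehearsal [20:55, 21:00] → after → candidate.
reindex [10:25, 18:15] → after → candidate.
snapshot [10:50, 16:35] → after → candidate.
soundcheck [11:50, 18:05] → after → candidate.
sync_call [09:00, 17:10] → started-by → excluded.
triage [09:15, 11:20] → overlapped-by → excluded.
Among candidates, earliest end is 16:20 → onboarding.

onboarding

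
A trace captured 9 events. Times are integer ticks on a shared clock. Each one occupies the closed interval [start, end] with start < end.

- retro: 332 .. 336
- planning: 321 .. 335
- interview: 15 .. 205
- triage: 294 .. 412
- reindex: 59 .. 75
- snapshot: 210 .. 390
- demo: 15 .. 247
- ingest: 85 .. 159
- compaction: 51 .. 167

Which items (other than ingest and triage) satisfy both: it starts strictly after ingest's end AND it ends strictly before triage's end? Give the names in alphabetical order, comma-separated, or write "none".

planning, retro, snapshot

Conditions: its start is strictly after ingest's end (X.start > 159) AND its end is strictly before triage's end (X.end < 412).
compaction: start 51 > 159? ✗; end 167 < 412? ✓ → no.
demo: start 15 > 159? ✗; end 247 < 412? ✓ → no.
interview: start 15 > 159? ✗; end 205 < 412? ✓ → no.
planning: start 321 > 159? ✓; end 335 < 412? ✓ → yes.
reindex: start 59 > 159? ✗; end 75 < 412? ✓ → no.
retro: start 332 > 159? ✓; end 336 < 412? ✓ → yes.
snapshot: start 210 > 159? ✓; end 390 < 412? ✓ → yes.
Result: planning, retro, snapshot.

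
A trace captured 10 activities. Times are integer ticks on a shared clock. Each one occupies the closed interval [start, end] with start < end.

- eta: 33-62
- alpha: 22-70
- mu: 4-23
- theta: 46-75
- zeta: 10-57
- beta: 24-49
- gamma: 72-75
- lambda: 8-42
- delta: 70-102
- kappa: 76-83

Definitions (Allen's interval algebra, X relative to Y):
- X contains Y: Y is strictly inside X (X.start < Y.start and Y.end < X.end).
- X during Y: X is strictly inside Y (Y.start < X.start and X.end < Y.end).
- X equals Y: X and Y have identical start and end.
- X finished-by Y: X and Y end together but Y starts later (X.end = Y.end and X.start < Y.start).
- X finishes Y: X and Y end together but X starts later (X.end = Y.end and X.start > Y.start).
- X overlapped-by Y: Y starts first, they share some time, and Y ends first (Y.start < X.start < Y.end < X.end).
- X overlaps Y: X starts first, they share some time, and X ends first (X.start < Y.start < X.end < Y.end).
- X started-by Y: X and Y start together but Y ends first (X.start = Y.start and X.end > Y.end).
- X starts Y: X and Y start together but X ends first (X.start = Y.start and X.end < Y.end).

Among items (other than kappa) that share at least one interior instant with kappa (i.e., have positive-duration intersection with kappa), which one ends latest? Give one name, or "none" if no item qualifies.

delta

Target kappa = [76, 83].
alpha [22, 70] → before → excluded.
beta [24, 49] → before → excluded.
delta [70, 102] → contains → candidate.
eta [33, 62] → before → excluded.
gamma [72, 75] → before → excluded.
lambda [8, 42] → before → excluded.
mu [4, 23] → before → excluded.
theta [46, 75] → before → excluded.
zeta [10, 57] → before → excluded.
Among candidates, latest end is 102 → delta.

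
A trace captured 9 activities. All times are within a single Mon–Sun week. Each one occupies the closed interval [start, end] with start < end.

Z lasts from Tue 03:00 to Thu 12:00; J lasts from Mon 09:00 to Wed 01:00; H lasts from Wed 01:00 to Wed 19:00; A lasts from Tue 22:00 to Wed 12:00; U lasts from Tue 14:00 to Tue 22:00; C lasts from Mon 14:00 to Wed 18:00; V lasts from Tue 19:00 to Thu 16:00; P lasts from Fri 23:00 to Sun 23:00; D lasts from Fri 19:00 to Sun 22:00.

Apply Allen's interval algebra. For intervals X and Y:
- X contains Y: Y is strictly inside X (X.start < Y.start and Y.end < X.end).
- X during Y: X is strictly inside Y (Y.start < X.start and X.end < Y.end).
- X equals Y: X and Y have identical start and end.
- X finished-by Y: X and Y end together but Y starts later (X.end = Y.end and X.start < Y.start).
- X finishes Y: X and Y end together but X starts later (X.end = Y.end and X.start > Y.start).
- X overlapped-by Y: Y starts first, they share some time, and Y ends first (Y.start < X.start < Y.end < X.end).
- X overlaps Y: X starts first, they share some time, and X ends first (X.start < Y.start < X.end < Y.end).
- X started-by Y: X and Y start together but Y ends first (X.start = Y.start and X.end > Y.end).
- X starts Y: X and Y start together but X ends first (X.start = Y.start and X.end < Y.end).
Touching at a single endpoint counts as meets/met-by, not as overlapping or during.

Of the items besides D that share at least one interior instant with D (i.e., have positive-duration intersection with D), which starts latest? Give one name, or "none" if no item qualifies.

P

Target D = [Fri 19:00, Sun 22:00].
A [Tue 22:00, Wed 12:00] → before → excluded.
C [Mon 14:00, Wed 18:00] → before → excluded.
H [Wed 01:00, Wed 19:00] → before → excluded.
J [Mon 09:00, Wed 01:00] → before → excluded.
P [Fri 23:00, Sun 23:00] → overlapped-by → candidate.
U [Tue 14:00, Tue 22:00] → before → excluded.
V [Tue 19:00, Thu 16:00] → before → excluded.
Z [Tue 03:00, Thu 12:00] → before → excluded.
Among candidates, latest start is Fri 23:00 → P.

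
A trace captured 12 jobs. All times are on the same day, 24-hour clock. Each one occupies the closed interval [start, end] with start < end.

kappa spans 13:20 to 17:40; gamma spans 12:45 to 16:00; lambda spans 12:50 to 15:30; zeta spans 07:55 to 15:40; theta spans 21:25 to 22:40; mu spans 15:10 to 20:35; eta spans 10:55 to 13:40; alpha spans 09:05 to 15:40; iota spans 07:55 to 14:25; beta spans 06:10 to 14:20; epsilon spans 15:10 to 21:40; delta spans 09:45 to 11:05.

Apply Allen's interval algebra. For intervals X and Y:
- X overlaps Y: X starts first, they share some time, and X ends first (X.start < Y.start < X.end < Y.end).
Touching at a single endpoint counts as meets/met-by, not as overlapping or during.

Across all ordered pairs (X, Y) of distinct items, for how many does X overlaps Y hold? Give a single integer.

Checking all 132 ordered pairs for relation 'overlaps'; matching pairs in alphabetical order:
(alpha, epsilon): alpha overlaps epsilon ✓
(alpha, gamma): alpha overlaps gamma ✓
(alpha, kappa): alpha overlaps kappa ✓
(alpha, mu): alpha overlaps mu ✓
(beta, alpha): beta overlaps alpha ✓
(beta, gamma): beta overlaps gamma ✓
(beta, iota): beta overlaps iota ✓
(beta, kappa): beta overlaps kappa ✓
(beta, lambda): beta overlaps lambda ✓
(beta, zeta): beta overlaps zeta ✓
(delta, eta): delta overlaps eta ✓
(epsilon, theta): epsilon overlaps theta ✓
(eta, gamma): eta overlaps gamma ✓
(eta, kappa): eta overlaps kappa ✓
(eta, lambda): eta overlaps lambda ✓
(gamma, epsilon): gamma overlaps epsilon ✓
(gamma, kappa): gamma overlaps kappa ✓
(gamma, mu): gamma overlaps mu ✓
(iota, alpha): iota overlaps alpha ✓
(iota, gamma): iota overlaps gamma ✓
(iota, kappa): iota overlaps kappa ✓
(iota, lambda): iota overlaps lambda ✓
(kappa, epsilon): kappa overlaps epsilon ✓
(kappa, mu): kappa overlaps mu ✓
... plus 7 further pairs not listed.
Count: 31.

31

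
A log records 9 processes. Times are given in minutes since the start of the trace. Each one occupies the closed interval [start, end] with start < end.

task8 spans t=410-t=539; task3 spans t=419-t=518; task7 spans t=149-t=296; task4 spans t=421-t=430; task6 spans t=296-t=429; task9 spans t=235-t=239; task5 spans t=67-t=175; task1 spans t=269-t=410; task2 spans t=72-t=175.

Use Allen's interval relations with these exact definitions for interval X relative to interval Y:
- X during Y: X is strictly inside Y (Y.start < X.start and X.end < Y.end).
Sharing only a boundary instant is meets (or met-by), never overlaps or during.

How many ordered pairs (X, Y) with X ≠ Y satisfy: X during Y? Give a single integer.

4

Checking all 72 ordered pairs for relation 'during'; matching pairs in alphabetical order:
(task3, task8): task3 during task8 ✓
(task4, task3): task4 during task3 ✓
(task4, task8): task4 during task8 ✓
(task9, task7): task9 during task7 ✓
Count: 4.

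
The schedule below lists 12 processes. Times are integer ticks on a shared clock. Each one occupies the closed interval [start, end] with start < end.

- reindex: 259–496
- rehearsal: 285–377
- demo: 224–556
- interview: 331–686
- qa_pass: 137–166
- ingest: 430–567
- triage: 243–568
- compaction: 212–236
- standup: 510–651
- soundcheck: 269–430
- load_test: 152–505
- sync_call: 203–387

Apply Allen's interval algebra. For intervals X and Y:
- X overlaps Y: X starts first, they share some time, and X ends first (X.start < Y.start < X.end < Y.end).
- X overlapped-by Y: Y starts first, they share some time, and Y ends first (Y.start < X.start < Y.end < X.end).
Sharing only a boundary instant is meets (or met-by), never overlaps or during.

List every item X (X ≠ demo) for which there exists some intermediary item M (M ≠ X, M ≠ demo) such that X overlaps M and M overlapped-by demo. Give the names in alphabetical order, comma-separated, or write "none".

ingest, load_test, rehearsal, reindex, soundcheck, sync_call, triage

Target demo = [224, 556].
Intermediaries M with M overlapped-by demo: ingest, interview, standup, triage.
Via ingest — items with X overlaps ingest: load_test, reindex.
Via interview — items with X overlaps interview: load_test, rehearsal, reindex, soundcheck, sync_call, triage.
Via standup — items with X overlaps standup: ingest, triage.
Via triage — items with X overlaps triage: load_test, sync_call.
Union: ingest, load_test, rehearsal, reindex, soundcheck, sync_call, triage.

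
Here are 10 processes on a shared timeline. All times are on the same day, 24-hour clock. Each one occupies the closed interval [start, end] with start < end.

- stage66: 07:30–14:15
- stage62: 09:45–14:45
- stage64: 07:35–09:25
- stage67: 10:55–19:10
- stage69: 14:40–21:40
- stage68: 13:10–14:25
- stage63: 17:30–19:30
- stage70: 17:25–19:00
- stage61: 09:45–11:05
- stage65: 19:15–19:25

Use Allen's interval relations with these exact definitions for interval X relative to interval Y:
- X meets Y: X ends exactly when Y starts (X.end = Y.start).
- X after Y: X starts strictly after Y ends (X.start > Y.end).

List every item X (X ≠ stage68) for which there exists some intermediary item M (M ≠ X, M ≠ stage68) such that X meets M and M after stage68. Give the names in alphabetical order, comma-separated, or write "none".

Target stage68 = [13:10, 14:25].
Intermediaries M with M after stage68: stage63, stage65, stage69, stage70.
Via stage63 — items with X meets stage63: none.
Via stage65 — items with X meets stage65: none.
Via stage69 — items with X meets stage69: none.
Via stage70 — items with X meets stage70: none.
Union: none.

none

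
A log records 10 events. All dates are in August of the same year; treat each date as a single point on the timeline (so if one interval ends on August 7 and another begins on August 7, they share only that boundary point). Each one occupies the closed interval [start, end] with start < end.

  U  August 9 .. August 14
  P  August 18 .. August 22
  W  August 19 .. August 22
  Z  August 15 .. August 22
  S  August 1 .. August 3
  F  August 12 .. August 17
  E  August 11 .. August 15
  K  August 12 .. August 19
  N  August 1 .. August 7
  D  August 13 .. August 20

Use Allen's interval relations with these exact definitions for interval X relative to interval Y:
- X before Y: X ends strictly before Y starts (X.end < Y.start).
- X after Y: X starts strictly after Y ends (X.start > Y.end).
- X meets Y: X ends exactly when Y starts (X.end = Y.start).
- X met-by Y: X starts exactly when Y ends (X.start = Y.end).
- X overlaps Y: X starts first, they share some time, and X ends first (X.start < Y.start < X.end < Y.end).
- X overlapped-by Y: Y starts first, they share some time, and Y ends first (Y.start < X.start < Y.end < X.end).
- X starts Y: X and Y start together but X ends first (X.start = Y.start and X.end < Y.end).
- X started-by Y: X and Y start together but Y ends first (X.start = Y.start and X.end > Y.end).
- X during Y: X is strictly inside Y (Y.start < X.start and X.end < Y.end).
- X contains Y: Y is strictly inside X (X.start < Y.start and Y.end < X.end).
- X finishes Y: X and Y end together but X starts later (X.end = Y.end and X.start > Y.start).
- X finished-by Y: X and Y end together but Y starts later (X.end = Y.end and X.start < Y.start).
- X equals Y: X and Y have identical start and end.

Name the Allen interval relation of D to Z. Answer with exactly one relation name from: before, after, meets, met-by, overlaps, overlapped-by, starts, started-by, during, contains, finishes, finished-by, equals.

overlaps

D = [August 13, August 20]; Z = [August 15, August 22].
Compare endpoints: D.start < Z.start, D.start < Z.end, D.end > Z.start, D.end < Z.end.
That pattern is 'overlaps'.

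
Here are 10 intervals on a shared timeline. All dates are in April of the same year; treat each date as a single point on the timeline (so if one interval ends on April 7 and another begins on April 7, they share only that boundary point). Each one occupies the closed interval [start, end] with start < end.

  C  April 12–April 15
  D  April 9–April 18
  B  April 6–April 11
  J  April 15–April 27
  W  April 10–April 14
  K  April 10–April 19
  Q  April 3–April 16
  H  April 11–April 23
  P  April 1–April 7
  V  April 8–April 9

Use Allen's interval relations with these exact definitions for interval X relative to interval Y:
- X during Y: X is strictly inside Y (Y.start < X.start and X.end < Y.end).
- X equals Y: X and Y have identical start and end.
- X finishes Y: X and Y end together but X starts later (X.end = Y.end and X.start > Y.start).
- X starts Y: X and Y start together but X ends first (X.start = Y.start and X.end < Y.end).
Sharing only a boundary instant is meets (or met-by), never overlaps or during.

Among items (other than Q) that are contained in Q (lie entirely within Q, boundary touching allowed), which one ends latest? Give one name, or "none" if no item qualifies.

C

Target Q = [April 3, April 16].
B [April 6, April 11] → during → candidate.
C [April 12, April 15] → during → candidate.
D [April 9, April 18] → overlapped-by → excluded.
H [April 11, April 23] → overlapped-by → excluded.
J [April 15, April 27] → overlapped-by → excluded.
K [April 10, April 19] → overlapped-by → excluded.
P [April 1, April 7] → overlaps → excluded.
V [April 8, April 9] → during → candidate.
W [April 10, April 14] → during → candidate.
Among candidates, latest end is April 15 → C.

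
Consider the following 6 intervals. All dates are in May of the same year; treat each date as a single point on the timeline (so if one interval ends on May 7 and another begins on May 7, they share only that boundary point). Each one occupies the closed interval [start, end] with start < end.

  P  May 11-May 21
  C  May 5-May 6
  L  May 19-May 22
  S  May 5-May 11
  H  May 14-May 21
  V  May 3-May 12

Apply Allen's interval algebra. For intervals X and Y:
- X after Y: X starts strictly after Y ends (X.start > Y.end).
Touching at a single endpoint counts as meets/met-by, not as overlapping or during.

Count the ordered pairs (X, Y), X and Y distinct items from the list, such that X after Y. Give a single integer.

Checking all 30 ordered pairs for relation 'after'; matching pairs in alphabetical order:
(H, C): H after C ✓
(H, S): H after S ✓
(H, V): H after V ✓
(L, C): L after C ✓
(L, S): L after S ✓
(L, V): L after V ✓
(P, C): P after C ✓
Count: 7.

7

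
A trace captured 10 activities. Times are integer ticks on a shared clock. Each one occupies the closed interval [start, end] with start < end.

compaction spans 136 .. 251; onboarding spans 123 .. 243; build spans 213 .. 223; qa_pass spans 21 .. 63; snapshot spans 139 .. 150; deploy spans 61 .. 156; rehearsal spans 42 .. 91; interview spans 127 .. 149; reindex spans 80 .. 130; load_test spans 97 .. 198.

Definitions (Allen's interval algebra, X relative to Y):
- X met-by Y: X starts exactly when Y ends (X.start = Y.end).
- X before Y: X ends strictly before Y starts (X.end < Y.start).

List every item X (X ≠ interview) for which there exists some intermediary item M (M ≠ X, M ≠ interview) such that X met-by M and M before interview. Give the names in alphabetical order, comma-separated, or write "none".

none

Target interview = [127, 149].
Intermediaries M with M before interview: qa_pass, rehearsal.
Via qa_pass — items with X met-by qa_pass: none.
Via rehearsal — items with X met-by rehearsal: none.
Union: none.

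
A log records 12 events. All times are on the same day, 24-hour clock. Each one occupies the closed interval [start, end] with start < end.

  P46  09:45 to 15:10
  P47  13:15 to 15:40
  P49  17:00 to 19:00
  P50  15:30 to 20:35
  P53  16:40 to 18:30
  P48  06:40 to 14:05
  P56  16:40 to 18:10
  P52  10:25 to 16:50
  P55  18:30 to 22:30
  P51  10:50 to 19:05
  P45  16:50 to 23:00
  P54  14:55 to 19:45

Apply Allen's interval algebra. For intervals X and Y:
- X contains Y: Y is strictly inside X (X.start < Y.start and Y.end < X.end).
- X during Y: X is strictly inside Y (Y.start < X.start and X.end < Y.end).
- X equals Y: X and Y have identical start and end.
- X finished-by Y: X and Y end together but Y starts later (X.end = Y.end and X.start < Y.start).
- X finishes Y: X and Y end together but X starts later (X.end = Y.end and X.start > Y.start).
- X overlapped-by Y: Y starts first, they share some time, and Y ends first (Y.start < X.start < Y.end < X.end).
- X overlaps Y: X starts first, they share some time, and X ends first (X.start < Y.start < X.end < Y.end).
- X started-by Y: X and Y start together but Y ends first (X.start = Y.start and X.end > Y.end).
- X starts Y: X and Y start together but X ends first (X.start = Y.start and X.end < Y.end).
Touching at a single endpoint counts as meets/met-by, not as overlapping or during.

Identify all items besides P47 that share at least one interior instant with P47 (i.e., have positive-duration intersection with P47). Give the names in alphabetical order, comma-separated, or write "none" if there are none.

P46, P48, P50, P51, P52, P54

Target P47 = [13:15, 15:40].
P45 [16:50, 23:00] → after → no.
P46 [09:45, 15:10] → overlaps → yes.
P48 [06:40, 14:05] → overlaps → yes.
P49 [17:00, 19:00] → after → no.
P50 [15:30, 20:35] → overlapped-by → yes.
P51 [10:50, 19:05] → contains → yes.
P52 [10:25, 16:50] → contains → yes.
P53 [16:40, 18:30] → after → no.
P54 [14:55, 19:45] → overlapped-by → yes.
P55 [18:30, 22:30] → after → no.
P56 [16:40, 18:10] → after → no.
Result: P46, P48, P50, P51, P52, P54.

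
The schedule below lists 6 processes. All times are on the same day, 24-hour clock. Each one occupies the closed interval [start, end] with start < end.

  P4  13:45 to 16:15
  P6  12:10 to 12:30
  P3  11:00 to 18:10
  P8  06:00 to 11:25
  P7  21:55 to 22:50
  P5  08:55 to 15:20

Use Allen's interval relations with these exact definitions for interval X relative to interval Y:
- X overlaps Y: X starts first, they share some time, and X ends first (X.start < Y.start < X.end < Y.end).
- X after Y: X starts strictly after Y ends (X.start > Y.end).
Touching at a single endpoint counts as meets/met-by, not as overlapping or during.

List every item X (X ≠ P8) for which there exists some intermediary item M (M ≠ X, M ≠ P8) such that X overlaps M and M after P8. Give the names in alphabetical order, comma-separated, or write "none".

P5

Target P8 = [06:00, 11:25].
Intermediaries M with M after P8: P4, P6, P7.
Via P4 — items with X overlaps P4: P5.
Via P6 — items with X overlaps P6: none.
Via P7 — items with X overlaps P7: none.
Union: P5.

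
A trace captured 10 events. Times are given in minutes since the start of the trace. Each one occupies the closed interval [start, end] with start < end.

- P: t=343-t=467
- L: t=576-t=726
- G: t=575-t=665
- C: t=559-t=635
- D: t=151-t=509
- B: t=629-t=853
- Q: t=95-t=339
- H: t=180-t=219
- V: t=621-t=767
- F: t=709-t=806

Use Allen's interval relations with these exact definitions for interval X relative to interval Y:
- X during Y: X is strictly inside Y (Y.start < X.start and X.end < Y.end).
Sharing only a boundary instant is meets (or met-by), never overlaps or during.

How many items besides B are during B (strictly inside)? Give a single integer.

1

Target B = [t=629, t=853].
C [t=559, t=635] → overlaps → no.
D [t=151, t=509] → before → no.
F [t=709, t=806] → during → counts.
G [t=575, t=665] → overlaps → no.
H [t=180, t=219] → before → no.
L [t=576, t=726] → overlaps → no.
P [t=343, t=467] → before → no.
Q [t=95, t=339] → before → no.
V [t=621, t=767] → overlaps → no.
Total: 1.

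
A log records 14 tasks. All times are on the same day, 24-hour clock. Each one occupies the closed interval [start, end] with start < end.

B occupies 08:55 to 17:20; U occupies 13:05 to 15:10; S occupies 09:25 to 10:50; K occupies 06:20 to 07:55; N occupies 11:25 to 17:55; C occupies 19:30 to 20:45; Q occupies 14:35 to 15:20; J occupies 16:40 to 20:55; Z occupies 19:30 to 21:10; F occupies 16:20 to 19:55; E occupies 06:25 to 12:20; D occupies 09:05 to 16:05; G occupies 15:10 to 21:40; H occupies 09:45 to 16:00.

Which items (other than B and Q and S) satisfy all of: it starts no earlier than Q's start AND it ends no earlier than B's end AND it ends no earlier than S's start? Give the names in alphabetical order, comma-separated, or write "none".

Conditions: its start is no earlier than Q's start (X.start >= 14:35) AND its end is no earlier than B's end (X.end >= 17:20) AND its end is no earlier than S's start (X.end >= 09:25).
C: start 19:30 >= 14:35? ✓; end 20:45 >= 17:20? ✓; end 20:45 >= 09:25? ✓ → yes.
D: start 09:05 >= 14:35? ✗; end 16:05 >= 17:20? ✗; end 16:05 >= 09:25? ✓ → no.
E: start 06:25 >= 14:35? ✗; end 12:20 >= 17:20? ✗; end 12:20 >= 09:25? ✓ → no.
F: start 16:20 >= 14:35? ✓; end 19:55 >= 17:20? ✓; end 19:55 >= 09:25? ✓ → yes.
G: start 15:10 >= 14:35? ✓; end 21:40 >= 17:20? ✓; end 21:40 >= 09:25? ✓ → yes.
H: start 09:45 >= 14:35? ✗; end 16:00 >= 17:20? ✗; end 16:00 >= 09:25? ✓ → no.
J: start 16:40 >= 14:35? ✓; end 20:55 >= 17:20? ✓; end 20:55 >= 09:25? ✓ → yes.
K: start 06:20 >= 14:35? ✗; end 07:55 >= 17:20? ✗; end 07:55 >= 09:25? ✗ → no.
N: start 11:25 >= 14:35? ✗; end 17:55 >= 17:20? ✓; end 17:55 >= 09:25? ✓ → no.
U: start 13:05 >= 14:35? ✗; end 15:10 >= 17:20? ✗; end 15:10 >= 09:25? ✓ → no.
Z: start 19:30 >= 14:35? ✓; end 21:10 >= 17:20? ✓; end 21:10 >= 09:25? ✓ → yes.
Result: C, F, G, J, Z.

C, F, G, J, Z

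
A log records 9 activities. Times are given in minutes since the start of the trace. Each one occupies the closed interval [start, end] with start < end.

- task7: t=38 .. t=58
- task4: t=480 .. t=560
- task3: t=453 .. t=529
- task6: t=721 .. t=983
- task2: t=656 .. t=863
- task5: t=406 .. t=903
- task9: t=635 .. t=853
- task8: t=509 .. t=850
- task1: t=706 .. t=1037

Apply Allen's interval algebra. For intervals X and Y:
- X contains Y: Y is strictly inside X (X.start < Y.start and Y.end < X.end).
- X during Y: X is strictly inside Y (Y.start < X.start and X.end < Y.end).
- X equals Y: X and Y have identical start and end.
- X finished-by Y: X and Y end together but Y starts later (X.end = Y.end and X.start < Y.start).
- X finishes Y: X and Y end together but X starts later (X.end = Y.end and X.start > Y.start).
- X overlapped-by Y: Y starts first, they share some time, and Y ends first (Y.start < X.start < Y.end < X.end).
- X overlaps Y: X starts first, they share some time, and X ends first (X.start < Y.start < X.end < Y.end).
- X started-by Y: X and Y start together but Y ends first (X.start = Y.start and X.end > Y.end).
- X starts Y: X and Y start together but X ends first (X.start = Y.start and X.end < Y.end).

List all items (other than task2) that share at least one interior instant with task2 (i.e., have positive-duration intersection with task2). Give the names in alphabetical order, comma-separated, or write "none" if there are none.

Target task2 = [t=656, t=863].
task1 [t=706, t=1037] → overlapped-by → yes.
task3 [t=453, t=529] → before → no.
task4 [t=480, t=560] → before → no.
task5 [t=406, t=903] → contains → yes.
task6 [t=721, t=983] → overlapped-by → yes.
task7 [t=38, t=58] → before → no.
task8 [t=509, t=850] → overlaps → yes.
task9 [t=635, t=853] → overlaps → yes.
Result: task1, task5, task6, task8, task9.

task1, task5, task6, task8, task9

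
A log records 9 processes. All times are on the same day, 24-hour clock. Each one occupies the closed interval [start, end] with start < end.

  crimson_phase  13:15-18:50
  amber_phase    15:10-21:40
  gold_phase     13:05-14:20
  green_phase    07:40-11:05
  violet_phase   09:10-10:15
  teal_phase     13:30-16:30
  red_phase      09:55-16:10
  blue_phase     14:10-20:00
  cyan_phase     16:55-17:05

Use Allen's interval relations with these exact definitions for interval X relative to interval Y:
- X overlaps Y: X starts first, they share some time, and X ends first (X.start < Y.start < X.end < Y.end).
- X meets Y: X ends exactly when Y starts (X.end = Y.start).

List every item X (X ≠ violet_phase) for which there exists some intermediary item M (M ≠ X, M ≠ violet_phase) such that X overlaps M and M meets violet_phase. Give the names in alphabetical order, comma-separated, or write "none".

Target violet_phase = [09:10, 10:15].
Intermediaries M with M meets violet_phase: none.
Union: none.

none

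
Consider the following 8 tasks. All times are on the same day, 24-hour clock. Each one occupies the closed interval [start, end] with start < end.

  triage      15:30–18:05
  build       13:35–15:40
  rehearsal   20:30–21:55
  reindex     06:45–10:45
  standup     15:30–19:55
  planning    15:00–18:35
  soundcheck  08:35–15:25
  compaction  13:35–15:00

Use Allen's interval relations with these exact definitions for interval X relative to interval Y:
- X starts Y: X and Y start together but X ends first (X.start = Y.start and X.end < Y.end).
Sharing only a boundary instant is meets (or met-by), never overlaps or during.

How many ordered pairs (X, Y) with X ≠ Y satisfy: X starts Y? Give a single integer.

2

Checking all 56 ordered pairs for relation 'starts'; matching pairs in alphabetical order:
(compaction, build): compaction starts build ✓
(triage, standup): triage starts standup ✓
Count: 2.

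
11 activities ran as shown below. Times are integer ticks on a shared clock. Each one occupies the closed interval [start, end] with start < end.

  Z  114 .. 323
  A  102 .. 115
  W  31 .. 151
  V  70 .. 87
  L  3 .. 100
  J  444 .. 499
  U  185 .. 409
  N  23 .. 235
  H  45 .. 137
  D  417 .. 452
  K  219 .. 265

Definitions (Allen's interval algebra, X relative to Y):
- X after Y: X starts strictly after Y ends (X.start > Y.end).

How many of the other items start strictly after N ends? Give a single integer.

2

Target N = [23, 235].
A [102, 115] → during → no.
D [417, 452] → after → counts.
H [45, 137] → during → no.
J [444, 499] → after → counts.
K [219, 265] → overlapped-by → no.
L [3, 100] → overlaps → no.
U [185, 409] → overlapped-by → no.
V [70, 87] → during → no.
W [31, 151] → during → no.
Z [114, 323] → overlapped-by → no.
Total: 2.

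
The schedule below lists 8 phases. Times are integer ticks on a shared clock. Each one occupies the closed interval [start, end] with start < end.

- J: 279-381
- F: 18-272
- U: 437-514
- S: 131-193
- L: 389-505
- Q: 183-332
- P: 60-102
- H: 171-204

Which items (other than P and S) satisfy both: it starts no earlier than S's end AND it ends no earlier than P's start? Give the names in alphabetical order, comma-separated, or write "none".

Conditions: its start is no earlier than S's end (X.start >= 193) AND its end is no earlier than P's start (X.end >= 60).
F: start 18 >= 193? ✗; end 272 >= 60? ✓ → no.
H: start 171 >= 193? ✗; end 204 >= 60? ✓ → no.
J: start 279 >= 193? ✓; end 381 >= 60? ✓ → yes.
L: start 389 >= 193? ✓; end 505 >= 60? ✓ → yes.
Q: start 183 >= 193? ✗; end 332 >= 60? ✓ → no.
U: start 437 >= 193? ✓; end 514 >= 60? ✓ → yes.
Result: J, L, U.

J, L, U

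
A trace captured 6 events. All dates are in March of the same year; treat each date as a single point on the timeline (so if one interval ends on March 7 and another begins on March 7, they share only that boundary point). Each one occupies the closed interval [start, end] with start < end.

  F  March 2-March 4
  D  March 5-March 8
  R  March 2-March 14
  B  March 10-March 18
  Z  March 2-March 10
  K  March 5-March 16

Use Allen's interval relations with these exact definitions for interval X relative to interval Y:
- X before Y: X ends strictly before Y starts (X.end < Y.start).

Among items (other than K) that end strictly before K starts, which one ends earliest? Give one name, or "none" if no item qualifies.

F

Target K = [March 5, March 16].
B [March 10, March 18] → overlapped-by → excluded.
D [March 5, March 8] → starts → excluded.
F [March 2, March 4] → before → candidate.
R [March 2, March 14] → overlaps → excluded.
Z [March 2, March 10] → overlaps → excluded.
Among candidates, earliest end is March 4 → F.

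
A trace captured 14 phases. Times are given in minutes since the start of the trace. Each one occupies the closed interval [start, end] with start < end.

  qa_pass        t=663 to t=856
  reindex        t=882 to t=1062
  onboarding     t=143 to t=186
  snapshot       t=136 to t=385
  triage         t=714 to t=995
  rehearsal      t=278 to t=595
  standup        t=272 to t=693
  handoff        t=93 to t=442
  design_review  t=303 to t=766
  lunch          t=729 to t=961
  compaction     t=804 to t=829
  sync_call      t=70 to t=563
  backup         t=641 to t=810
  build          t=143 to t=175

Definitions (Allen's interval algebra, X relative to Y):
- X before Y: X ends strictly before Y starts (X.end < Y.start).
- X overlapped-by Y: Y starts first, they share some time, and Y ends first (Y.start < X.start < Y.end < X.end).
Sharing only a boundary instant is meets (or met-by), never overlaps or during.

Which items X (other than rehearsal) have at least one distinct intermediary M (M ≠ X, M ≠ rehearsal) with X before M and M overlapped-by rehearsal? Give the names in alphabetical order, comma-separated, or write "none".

Target rehearsal = [t=278, t=595].
Intermediaries M with M overlapped-by rehearsal: design_review.
Via design_review — items with X before design_review: build, onboarding.
Union: build, onboarding.

build, onboarding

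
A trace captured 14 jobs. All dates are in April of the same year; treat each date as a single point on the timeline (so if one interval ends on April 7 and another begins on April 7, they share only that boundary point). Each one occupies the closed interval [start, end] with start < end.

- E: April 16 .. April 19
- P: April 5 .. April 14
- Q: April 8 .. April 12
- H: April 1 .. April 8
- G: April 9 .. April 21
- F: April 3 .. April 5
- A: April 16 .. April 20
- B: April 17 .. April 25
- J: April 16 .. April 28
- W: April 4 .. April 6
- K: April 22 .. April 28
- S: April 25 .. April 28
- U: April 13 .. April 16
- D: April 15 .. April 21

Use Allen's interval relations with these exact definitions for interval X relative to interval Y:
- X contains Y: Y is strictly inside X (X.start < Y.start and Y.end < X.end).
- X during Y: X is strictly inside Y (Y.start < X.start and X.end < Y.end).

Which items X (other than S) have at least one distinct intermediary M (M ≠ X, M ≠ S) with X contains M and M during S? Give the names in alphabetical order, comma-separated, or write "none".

Target S = [April 25, April 28].
Intermediaries M with M during S: none.
Union: none.

none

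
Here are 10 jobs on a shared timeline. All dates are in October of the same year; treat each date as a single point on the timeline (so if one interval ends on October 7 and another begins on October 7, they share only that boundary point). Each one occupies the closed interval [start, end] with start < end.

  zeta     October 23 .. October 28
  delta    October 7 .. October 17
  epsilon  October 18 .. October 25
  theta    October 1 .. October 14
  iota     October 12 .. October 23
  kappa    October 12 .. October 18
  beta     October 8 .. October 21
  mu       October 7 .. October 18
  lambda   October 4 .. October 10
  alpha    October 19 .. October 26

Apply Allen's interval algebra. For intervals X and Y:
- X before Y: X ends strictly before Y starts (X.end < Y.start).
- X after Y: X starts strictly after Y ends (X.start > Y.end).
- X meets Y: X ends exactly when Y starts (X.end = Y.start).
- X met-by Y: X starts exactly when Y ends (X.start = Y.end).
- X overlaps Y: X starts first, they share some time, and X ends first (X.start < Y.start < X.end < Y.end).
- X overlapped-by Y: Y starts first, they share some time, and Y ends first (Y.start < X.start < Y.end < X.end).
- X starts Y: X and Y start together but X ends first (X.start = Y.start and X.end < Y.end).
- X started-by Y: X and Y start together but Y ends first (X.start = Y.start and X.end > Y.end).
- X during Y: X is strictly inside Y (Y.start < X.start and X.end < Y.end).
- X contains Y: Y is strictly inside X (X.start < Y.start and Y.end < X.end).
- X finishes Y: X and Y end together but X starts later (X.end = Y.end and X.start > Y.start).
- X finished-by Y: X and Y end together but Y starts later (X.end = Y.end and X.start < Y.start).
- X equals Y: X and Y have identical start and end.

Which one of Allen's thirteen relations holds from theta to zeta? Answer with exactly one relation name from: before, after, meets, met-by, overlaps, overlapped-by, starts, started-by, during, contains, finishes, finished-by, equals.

theta = [October 1, October 14]; zeta = [October 23, October 28].
Compare endpoints: theta.start < zeta.start, theta.start < zeta.end, theta.end < zeta.start, theta.end < zeta.end.
That pattern is 'before'.

before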